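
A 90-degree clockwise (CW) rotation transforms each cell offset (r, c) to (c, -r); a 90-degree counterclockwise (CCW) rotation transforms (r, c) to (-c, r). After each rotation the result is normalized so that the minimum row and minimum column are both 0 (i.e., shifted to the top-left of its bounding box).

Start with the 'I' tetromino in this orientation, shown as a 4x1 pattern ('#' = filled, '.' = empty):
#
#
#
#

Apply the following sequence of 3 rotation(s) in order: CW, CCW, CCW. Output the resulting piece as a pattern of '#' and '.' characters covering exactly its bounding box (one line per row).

Start:
#
#
#
#
After rotation 1 (CW):
####
After rotation 2 (CCW):
#
#
#
#
After rotation 3 (CCW):
####

Answer: ####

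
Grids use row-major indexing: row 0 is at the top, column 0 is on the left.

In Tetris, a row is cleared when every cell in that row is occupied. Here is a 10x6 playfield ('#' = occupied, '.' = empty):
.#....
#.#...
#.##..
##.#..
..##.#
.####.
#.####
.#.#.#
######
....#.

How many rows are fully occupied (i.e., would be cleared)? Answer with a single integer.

Check each row:
  row 0: 5 empty cells -> not full
  row 1: 4 empty cells -> not full
  row 2: 3 empty cells -> not full
  row 3: 3 empty cells -> not full
  row 4: 3 empty cells -> not full
  row 5: 2 empty cells -> not full
  row 6: 1 empty cell -> not full
  row 7: 3 empty cells -> not full
  row 8: 0 empty cells -> FULL (clear)
  row 9: 5 empty cells -> not full
Total rows cleared: 1

Answer: 1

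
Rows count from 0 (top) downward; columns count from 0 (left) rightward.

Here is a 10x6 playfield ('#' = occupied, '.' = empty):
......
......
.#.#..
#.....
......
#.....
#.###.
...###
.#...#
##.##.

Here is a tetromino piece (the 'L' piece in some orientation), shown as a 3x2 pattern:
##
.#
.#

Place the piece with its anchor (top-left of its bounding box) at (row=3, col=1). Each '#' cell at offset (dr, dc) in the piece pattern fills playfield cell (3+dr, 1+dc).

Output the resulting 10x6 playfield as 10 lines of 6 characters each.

Fill (3+0,1+0) = (3,1)
Fill (3+0,1+1) = (3,2)
Fill (3+1,1+1) = (4,2)
Fill (3+2,1+1) = (5,2)

Answer: ......
......
.#.#..
###...
..#...
#.#...
#.###.
...###
.#...#
##.##.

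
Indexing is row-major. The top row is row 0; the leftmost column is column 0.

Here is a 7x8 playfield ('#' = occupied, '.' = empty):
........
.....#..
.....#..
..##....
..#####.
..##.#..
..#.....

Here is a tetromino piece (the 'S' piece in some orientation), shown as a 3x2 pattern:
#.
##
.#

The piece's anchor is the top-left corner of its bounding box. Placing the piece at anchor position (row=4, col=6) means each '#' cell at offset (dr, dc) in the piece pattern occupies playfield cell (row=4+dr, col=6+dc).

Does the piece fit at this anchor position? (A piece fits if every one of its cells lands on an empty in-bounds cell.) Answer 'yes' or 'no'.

Check each piece cell at anchor (4, 6):
  offset (0,0) -> (4,6): occupied ('#') -> FAIL
  offset (1,0) -> (5,6): empty -> OK
  offset (1,1) -> (5,7): empty -> OK
  offset (2,1) -> (6,7): empty -> OK
All cells valid: no

Answer: no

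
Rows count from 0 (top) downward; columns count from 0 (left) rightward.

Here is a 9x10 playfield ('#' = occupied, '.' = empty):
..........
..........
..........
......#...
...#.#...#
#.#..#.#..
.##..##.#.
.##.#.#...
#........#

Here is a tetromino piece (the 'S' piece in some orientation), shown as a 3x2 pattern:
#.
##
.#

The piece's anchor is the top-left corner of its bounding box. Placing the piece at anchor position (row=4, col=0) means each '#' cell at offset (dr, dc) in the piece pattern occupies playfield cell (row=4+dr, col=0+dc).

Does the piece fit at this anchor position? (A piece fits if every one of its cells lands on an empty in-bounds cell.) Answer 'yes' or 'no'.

Check each piece cell at anchor (4, 0):
  offset (0,0) -> (4,0): empty -> OK
  offset (1,0) -> (5,0): occupied ('#') -> FAIL
  offset (1,1) -> (5,1): empty -> OK
  offset (2,1) -> (6,1): occupied ('#') -> FAIL
All cells valid: no

Answer: no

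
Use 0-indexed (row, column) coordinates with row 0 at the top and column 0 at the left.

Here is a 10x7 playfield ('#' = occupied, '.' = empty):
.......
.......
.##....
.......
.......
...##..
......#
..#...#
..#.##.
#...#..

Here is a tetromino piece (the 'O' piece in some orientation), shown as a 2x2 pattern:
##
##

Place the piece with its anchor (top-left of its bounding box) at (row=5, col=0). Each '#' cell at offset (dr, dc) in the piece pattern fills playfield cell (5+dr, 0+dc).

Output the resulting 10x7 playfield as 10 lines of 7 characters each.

Fill (5+0,0+0) = (5,0)
Fill (5+0,0+1) = (5,1)
Fill (5+1,0+0) = (6,0)
Fill (5+1,0+1) = (6,1)

Answer: .......
.......
.##....
.......
.......
##.##..
##....#
..#...#
..#.##.
#...#..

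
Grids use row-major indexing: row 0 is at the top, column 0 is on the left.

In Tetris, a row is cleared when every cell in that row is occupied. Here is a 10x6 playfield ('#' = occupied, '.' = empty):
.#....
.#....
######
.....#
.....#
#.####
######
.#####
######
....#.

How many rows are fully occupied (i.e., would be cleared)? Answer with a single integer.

Check each row:
  row 0: 5 empty cells -> not full
  row 1: 5 empty cells -> not full
  row 2: 0 empty cells -> FULL (clear)
  row 3: 5 empty cells -> not full
  row 4: 5 empty cells -> not full
  row 5: 1 empty cell -> not full
  row 6: 0 empty cells -> FULL (clear)
  row 7: 1 empty cell -> not full
  row 8: 0 empty cells -> FULL (clear)
  row 9: 5 empty cells -> not full
Total rows cleared: 3

Answer: 3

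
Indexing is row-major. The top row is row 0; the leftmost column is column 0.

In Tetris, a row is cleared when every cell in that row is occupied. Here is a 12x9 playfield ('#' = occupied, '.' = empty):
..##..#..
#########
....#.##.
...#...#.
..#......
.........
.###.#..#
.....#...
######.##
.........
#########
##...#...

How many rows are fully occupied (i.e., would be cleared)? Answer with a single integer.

Check each row:
  row 0: 6 empty cells -> not full
  row 1: 0 empty cells -> FULL (clear)
  row 2: 6 empty cells -> not full
  row 3: 7 empty cells -> not full
  row 4: 8 empty cells -> not full
  row 5: 9 empty cells -> not full
  row 6: 4 empty cells -> not full
  row 7: 8 empty cells -> not full
  row 8: 1 empty cell -> not full
  row 9: 9 empty cells -> not full
  row 10: 0 empty cells -> FULL (clear)
  row 11: 6 empty cells -> not full
Total rows cleared: 2

Answer: 2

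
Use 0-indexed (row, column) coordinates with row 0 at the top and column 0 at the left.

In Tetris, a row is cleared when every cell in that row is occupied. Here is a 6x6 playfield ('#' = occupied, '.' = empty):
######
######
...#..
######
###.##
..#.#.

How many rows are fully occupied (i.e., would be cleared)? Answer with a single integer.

Check each row:
  row 0: 0 empty cells -> FULL (clear)
  row 1: 0 empty cells -> FULL (clear)
  row 2: 5 empty cells -> not full
  row 3: 0 empty cells -> FULL (clear)
  row 4: 1 empty cell -> not full
  row 5: 4 empty cells -> not full
Total rows cleared: 3

Answer: 3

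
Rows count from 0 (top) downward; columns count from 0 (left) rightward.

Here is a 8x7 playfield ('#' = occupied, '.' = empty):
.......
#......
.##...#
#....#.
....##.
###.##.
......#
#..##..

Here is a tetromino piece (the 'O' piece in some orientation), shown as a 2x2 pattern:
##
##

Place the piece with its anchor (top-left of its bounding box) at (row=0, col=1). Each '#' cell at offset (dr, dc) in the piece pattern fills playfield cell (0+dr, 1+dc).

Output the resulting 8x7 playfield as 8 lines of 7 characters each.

Fill (0+0,1+0) = (0,1)
Fill (0+0,1+1) = (0,2)
Fill (0+1,1+0) = (1,1)
Fill (0+1,1+1) = (1,2)

Answer: .##....
###....
.##...#
#....#.
....##.
###.##.
......#
#..##..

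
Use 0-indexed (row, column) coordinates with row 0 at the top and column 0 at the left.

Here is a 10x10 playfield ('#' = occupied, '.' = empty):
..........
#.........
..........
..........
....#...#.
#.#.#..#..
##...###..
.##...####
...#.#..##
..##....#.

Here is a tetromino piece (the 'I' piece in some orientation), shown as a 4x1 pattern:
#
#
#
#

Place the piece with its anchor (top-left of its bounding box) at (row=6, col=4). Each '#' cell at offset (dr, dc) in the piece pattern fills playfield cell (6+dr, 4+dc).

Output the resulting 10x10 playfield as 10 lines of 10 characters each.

Fill (6+0,4+0) = (6,4)
Fill (6+1,4+0) = (7,4)
Fill (6+2,4+0) = (8,4)
Fill (6+3,4+0) = (9,4)

Answer: ..........
#.........
..........
..........
....#...#.
#.#.#..#..
##..####..
.##.#.####
...###..##
..###...#.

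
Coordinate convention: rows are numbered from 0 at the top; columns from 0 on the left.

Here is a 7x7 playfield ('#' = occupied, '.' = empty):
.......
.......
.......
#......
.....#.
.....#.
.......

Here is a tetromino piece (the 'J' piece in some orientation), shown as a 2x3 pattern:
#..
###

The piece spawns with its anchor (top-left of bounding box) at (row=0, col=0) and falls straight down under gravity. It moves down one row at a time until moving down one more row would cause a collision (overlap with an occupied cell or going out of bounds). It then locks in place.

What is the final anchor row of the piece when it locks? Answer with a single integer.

Answer: 1

Derivation:
Spawn at (row=0, col=0). Try each row:
  row 0: fits
  row 1: fits
  row 2: blocked -> lock at row 1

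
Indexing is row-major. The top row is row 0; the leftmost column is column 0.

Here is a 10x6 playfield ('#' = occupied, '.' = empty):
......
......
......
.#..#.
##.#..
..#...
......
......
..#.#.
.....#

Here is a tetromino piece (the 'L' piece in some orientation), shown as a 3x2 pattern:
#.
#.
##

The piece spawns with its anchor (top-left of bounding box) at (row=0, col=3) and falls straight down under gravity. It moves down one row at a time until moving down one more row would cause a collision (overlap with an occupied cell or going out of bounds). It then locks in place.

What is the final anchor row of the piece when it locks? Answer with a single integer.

Answer: 0

Derivation:
Spawn at (row=0, col=3). Try each row:
  row 0: fits
  row 1: blocked -> lock at row 0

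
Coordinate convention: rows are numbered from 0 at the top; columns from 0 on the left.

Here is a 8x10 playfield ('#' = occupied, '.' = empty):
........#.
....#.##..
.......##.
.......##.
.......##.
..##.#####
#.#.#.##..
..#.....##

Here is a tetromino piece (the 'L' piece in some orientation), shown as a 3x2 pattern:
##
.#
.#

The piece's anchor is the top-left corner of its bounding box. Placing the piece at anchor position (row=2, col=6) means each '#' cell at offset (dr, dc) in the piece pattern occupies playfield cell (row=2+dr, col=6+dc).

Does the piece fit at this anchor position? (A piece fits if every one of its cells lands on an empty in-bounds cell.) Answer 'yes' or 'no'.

Check each piece cell at anchor (2, 6):
  offset (0,0) -> (2,6): empty -> OK
  offset (0,1) -> (2,7): occupied ('#') -> FAIL
  offset (1,1) -> (3,7): occupied ('#') -> FAIL
  offset (2,1) -> (4,7): occupied ('#') -> FAIL
All cells valid: no

Answer: no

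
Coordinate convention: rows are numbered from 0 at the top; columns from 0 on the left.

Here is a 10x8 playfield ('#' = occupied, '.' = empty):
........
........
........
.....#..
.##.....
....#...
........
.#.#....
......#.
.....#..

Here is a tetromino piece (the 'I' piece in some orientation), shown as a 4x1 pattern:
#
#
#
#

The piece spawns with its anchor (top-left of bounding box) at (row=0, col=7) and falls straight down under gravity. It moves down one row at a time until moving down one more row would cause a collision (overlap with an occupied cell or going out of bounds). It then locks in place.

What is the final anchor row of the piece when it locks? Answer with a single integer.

Answer: 6

Derivation:
Spawn at (row=0, col=7). Try each row:
  row 0: fits
  row 1: fits
  row 2: fits
  row 3: fits
  row 4: fits
  row 5: fits
  row 6: fits
  row 7: blocked -> lock at row 6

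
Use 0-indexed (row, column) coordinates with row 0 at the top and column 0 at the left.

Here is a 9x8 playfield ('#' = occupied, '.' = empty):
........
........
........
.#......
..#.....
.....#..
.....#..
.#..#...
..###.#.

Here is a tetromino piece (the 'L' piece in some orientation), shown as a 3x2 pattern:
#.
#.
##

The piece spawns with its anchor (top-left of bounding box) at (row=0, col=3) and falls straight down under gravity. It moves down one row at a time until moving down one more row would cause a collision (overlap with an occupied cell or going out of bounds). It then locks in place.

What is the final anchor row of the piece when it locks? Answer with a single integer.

Answer: 4

Derivation:
Spawn at (row=0, col=3). Try each row:
  row 0: fits
  row 1: fits
  row 2: fits
  row 3: fits
  row 4: fits
  row 5: blocked -> lock at row 4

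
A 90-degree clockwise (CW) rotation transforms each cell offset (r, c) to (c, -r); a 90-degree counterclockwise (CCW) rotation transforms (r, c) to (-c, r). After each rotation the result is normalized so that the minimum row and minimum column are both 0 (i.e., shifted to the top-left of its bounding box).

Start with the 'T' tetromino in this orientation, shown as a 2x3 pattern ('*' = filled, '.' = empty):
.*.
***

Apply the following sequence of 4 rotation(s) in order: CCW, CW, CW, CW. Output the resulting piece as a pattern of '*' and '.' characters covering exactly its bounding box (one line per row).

Start:
.*.
***
After rotation 1 (CCW):
.*
**
.*
After rotation 2 (CW):
.*.
***
After rotation 3 (CW):
*.
**
*.
After rotation 4 (CW):
***
.*.

Answer: ***
.*.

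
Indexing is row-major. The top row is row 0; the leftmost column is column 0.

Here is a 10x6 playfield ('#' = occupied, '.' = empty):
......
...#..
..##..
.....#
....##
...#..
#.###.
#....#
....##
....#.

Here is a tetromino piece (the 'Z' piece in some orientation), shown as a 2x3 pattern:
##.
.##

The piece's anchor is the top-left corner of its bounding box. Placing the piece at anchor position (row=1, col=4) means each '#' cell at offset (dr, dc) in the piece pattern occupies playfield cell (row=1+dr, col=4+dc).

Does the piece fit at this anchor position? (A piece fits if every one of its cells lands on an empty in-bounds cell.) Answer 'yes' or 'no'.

Check each piece cell at anchor (1, 4):
  offset (0,0) -> (1,4): empty -> OK
  offset (0,1) -> (1,5): empty -> OK
  offset (1,1) -> (2,5): empty -> OK
  offset (1,2) -> (2,6): out of bounds -> FAIL
All cells valid: no

Answer: no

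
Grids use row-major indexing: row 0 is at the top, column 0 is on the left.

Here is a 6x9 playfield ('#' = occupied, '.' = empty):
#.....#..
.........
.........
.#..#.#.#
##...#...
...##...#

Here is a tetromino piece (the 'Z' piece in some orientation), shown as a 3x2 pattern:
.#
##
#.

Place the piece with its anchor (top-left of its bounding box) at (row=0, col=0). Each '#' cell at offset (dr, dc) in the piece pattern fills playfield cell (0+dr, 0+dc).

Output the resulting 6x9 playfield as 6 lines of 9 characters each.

Answer: ##....#..
##.......
#........
.#..#.#.#
##...#...
...##...#

Derivation:
Fill (0+0,0+1) = (0,1)
Fill (0+1,0+0) = (1,0)
Fill (0+1,0+1) = (1,1)
Fill (0+2,0+0) = (2,0)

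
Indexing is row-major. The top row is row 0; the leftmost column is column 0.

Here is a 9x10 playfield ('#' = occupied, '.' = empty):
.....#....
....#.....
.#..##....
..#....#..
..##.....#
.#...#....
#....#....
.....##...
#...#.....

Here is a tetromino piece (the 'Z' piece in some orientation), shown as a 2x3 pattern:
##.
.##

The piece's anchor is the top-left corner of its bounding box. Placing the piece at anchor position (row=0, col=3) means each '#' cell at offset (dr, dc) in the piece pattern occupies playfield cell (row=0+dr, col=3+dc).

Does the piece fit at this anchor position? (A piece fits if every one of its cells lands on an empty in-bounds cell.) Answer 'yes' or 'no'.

Check each piece cell at anchor (0, 3):
  offset (0,0) -> (0,3): empty -> OK
  offset (0,1) -> (0,4): empty -> OK
  offset (1,1) -> (1,4): occupied ('#') -> FAIL
  offset (1,2) -> (1,5): empty -> OK
All cells valid: no

Answer: no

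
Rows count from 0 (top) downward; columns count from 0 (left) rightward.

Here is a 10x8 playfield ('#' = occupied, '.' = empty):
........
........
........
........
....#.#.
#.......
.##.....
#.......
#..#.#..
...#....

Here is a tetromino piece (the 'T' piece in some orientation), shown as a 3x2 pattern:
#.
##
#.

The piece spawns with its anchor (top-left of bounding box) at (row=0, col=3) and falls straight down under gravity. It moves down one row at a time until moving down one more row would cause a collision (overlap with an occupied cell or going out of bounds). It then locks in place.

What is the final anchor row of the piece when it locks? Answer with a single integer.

Answer: 2

Derivation:
Spawn at (row=0, col=3). Try each row:
  row 0: fits
  row 1: fits
  row 2: fits
  row 3: blocked -> lock at row 2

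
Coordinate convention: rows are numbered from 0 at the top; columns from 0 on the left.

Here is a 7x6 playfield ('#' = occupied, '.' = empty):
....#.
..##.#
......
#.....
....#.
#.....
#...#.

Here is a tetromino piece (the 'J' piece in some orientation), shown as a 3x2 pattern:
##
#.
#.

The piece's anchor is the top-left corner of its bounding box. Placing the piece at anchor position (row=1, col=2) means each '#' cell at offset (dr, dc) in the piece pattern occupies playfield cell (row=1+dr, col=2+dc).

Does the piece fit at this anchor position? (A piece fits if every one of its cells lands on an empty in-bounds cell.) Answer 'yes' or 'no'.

Check each piece cell at anchor (1, 2):
  offset (0,0) -> (1,2): occupied ('#') -> FAIL
  offset (0,1) -> (1,3): occupied ('#') -> FAIL
  offset (1,0) -> (2,2): empty -> OK
  offset (2,0) -> (3,2): empty -> OK
All cells valid: no

Answer: no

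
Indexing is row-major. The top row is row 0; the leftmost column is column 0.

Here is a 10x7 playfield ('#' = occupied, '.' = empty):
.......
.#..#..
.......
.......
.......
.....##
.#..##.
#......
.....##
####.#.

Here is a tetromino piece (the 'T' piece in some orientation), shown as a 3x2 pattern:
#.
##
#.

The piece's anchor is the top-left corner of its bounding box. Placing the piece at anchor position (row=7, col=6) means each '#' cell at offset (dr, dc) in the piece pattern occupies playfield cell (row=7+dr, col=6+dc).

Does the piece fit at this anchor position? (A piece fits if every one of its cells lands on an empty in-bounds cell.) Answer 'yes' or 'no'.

Check each piece cell at anchor (7, 6):
  offset (0,0) -> (7,6): empty -> OK
  offset (1,0) -> (8,6): occupied ('#') -> FAIL
  offset (1,1) -> (8,7): out of bounds -> FAIL
  offset (2,0) -> (9,6): empty -> OK
All cells valid: no

Answer: no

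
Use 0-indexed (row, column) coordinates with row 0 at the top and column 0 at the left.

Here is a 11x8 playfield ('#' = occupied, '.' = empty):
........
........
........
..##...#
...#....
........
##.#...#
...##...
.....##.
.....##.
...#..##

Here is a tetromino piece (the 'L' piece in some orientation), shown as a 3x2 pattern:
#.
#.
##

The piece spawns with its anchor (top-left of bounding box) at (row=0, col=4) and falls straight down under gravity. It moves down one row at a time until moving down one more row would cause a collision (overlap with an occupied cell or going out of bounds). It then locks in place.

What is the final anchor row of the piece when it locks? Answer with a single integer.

Answer: 4

Derivation:
Spawn at (row=0, col=4). Try each row:
  row 0: fits
  row 1: fits
  row 2: fits
  row 3: fits
  row 4: fits
  row 5: blocked -> lock at row 4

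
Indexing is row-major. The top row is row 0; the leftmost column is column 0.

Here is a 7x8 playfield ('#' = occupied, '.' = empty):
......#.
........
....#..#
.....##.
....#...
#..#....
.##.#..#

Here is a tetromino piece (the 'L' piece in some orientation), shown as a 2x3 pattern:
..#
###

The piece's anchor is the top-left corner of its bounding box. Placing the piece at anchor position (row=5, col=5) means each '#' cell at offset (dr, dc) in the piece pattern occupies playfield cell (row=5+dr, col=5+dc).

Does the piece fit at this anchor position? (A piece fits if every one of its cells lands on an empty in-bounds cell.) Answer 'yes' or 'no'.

Check each piece cell at anchor (5, 5):
  offset (0,2) -> (5,7): empty -> OK
  offset (1,0) -> (6,5): empty -> OK
  offset (1,1) -> (6,6): empty -> OK
  offset (1,2) -> (6,7): occupied ('#') -> FAIL
All cells valid: no

Answer: no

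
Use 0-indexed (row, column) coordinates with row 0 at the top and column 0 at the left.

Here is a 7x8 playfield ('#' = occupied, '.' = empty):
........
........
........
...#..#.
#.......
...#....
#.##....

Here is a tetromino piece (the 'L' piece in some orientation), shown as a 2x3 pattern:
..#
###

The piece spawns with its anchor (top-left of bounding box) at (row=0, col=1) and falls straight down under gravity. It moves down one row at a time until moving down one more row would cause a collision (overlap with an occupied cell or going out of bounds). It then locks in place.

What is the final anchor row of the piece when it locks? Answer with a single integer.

Answer: 1

Derivation:
Spawn at (row=0, col=1). Try each row:
  row 0: fits
  row 1: fits
  row 2: blocked -> lock at row 1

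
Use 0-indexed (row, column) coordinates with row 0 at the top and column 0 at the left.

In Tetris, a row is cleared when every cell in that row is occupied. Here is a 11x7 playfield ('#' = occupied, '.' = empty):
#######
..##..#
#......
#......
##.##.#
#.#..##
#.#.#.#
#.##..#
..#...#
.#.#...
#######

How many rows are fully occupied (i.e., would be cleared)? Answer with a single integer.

Check each row:
  row 0: 0 empty cells -> FULL (clear)
  row 1: 4 empty cells -> not full
  row 2: 6 empty cells -> not full
  row 3: 6 empty cells -> not full
  row 4: 2 empty cells -> not full
  row 5: 3 empty cells -> not full
  row 6: 3 empty cells -> not full
  row 7: 3 empty cells -> not full
  row 8: 5 empty cells -> not full
  row 9: 5 empty cells -> not full
  row 10: 0 empty cells -> FULL (clear)
Total rows cleared: 2

Answer: 2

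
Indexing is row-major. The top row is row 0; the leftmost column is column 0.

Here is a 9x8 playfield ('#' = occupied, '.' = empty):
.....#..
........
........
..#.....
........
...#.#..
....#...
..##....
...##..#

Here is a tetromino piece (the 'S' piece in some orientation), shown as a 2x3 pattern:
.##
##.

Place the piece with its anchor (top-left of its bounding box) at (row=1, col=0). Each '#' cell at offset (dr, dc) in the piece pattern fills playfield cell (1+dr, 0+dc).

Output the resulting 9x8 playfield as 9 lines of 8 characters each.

Fill (1+0,0+1) = (1,1)
Fill (1+0,0+2) = (1,2)
Fill (1+1,0+0) = (2,0)
Fill (1+1,0+1) = (2,1)

Answer: .....#..
.##.....
##......
..#.....
........
...#.#..
....#...
..##....
...##..#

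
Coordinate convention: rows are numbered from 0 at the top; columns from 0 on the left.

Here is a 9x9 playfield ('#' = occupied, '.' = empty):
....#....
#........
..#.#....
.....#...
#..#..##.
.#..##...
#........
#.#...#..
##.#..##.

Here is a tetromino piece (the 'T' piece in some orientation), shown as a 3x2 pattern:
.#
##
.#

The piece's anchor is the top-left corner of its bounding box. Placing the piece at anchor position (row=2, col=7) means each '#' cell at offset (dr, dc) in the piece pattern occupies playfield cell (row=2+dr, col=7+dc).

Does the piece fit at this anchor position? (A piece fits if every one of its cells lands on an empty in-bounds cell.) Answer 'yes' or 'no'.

Answer: yes

Derivation:
Check each piece cell at anchor (2, 7):
  offset (0,1) -> (2,8): empty -> OK
  offset (1,0) -> (3,7): empty -> OK
  offset (1,1) -> (3,8): empty -> OK
  offset (2,1) -> (4,8): empty -> OK
All cells valid: yes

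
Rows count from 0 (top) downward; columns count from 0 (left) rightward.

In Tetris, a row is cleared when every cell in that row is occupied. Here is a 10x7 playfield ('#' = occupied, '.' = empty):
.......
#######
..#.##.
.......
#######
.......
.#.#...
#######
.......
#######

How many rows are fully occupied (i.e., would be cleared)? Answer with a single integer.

Answer: 4

Derivation:
Check each row:
  row 0: 7 empty cells -> not full
  row 1: 0 empty cells -> FULL (clear)
  row 2: 4 empty cells -> not full
  row 3: 7 empty cells -> not full
  row 4: 0 empty cells -> FULL (clear)
  row 5: 7 empty cells -> not full
  row 6: 5 empty cells -> not full
  row 7: 0 empty cells -> FULL (clear)
  row 8: 7 empty cells -> not full
  row 9: 0 empty cells -> FULL (clear)
Total rows cleared: 4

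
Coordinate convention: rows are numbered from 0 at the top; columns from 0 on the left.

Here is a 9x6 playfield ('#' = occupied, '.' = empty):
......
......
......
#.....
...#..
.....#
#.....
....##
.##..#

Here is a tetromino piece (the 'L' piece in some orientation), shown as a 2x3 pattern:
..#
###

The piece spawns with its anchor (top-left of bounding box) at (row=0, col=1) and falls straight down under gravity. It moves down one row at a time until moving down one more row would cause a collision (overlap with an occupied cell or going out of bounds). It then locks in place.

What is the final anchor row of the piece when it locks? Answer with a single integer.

Answer: 2

Derivation:
Spawn at (row=0, col=1). Try each row:
  row 0: fits
  row 1: fits
  row 2: fits
  row 3: blocked -> lock at row 2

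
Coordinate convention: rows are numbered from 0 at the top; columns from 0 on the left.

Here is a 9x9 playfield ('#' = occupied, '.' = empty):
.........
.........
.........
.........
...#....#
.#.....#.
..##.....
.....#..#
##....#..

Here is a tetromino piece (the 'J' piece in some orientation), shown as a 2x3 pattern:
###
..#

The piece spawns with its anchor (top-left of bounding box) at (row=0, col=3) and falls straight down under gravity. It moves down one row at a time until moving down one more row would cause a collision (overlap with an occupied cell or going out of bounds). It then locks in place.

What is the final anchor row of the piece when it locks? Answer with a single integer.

Answer: 3

Derivation:
Spawn at (row=0, col=3). Try each row:
  row 0: fits
  row 1: fits
  row 2: fits
  row 3: fits
  row 4: blocked -> lock at row 3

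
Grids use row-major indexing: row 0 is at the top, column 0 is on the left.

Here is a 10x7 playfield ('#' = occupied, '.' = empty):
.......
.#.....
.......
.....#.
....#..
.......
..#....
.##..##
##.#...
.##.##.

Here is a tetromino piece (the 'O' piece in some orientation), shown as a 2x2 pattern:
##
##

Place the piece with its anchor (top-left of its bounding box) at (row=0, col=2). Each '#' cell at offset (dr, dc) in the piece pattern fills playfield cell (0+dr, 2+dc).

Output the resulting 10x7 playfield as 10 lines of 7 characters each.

Answer: ..##...
.###...
.......
.....#.
....#..
.......
..#....
.##..##
##.#...
.##.##.

Derivation:
Fill (0+0,2+0) = (0,2)
Fill (0+0,2+1) = (0,3)
Fill (0+1,2+0) = (1,2)
Fill (0+1,2+1) = (1,3)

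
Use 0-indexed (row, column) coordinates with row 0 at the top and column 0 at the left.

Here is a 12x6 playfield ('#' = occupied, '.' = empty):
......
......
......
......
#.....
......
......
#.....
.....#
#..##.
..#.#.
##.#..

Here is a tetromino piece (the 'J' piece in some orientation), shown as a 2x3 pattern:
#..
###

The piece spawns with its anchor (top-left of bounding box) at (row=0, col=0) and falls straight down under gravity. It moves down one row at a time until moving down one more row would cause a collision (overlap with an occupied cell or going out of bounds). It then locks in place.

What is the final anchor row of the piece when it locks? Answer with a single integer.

Spawn at (row=0, col=0). Try each row:
  row 0: fits
  row 1: fits
  row 2: fits
  row 3: blocked -> lock at row 2

Answer: 2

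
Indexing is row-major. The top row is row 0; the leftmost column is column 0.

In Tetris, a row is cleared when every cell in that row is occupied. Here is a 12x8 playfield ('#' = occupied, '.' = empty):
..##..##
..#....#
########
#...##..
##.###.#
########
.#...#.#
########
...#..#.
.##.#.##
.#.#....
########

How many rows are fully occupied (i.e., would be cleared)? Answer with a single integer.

Answer: 4

Derivation:
Check each row:
  row 0: 4 empty cells -> not full
  row 1: 6 empty cells -> not full
  row 2: 0 empty cells -> FULL (clear)
  row 3: 5 empty cells -> not full
  row 4: 2 empty cells -> not full
  row 5: 0 empty cells -> FULL (clear)
  row 6: 5 empty cells -> not full
  row 7: 0 empty cells -> FULL (clear)
  row 8: 6 empty cells -> not full
  row 9: 3 empty cells -> not full
  row 10: 6 empty cells -> not full
  row 11: 0 empty cells -> FULL (clear)
Total rows cleared: 4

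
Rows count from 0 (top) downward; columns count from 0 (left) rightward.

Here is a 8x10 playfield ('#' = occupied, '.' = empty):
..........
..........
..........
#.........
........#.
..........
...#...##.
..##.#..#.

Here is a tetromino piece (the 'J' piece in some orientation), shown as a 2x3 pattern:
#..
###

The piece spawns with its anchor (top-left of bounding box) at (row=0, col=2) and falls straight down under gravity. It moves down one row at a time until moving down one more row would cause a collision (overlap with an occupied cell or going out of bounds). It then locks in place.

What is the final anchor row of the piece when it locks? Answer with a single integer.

Spawn at (row=0, col=2). Try each row:
  row 0: fits
  row 1: fits
  row 2: fits
  row 3: fits
  row 4: fits
  row 5: blocked -> lock at row 4

Answer: 4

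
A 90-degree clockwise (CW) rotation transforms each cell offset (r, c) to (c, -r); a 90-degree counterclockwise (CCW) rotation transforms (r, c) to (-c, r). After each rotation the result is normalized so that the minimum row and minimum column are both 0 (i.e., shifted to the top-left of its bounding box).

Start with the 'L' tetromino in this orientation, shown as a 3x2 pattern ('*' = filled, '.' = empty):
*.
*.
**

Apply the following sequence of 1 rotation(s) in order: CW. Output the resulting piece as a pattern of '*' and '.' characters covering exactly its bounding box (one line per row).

Start:
*.
*.
**
After rotation 1 (CW):
***
*..

Answer: ***
*..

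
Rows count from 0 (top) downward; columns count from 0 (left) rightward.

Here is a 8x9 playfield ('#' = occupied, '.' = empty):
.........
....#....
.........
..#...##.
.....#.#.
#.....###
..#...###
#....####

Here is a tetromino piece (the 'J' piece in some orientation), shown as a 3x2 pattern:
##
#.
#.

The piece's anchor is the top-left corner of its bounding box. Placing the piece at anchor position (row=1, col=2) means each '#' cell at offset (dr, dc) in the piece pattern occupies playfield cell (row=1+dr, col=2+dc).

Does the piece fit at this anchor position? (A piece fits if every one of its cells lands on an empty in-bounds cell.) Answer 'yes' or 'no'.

Check each piece cell at anchor (1, 2):
  offset (0,0) -> (1,2): empty -> OK
  offset (0,1) -> (1,3): empty -> OK
  offset (1,0) -> (2,2): empty -> OK
  offset (2,0) -> (3,2): occupied ('#') -> FAIL
All cells valid: no

Answer: no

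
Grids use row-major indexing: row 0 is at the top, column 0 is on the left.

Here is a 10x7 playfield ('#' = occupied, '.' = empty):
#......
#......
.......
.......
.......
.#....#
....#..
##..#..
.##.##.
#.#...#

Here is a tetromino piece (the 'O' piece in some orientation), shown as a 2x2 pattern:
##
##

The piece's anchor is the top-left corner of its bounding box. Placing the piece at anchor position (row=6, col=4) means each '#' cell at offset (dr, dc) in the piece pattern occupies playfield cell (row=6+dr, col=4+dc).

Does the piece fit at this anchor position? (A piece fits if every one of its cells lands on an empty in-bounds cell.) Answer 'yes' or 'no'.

Check each piece cell at anchor (6, 4):
  offset (0,0) -> (6,4): occupied ('#') -> FAIL
  offset (0,1) -> (6,5): empty -> OK
  offset (1,0) -> (7,4): occupied ('#') -> FAIL
  offset (1,1) -> (7,5): empty -> OK
All cells valid: no

Answer: no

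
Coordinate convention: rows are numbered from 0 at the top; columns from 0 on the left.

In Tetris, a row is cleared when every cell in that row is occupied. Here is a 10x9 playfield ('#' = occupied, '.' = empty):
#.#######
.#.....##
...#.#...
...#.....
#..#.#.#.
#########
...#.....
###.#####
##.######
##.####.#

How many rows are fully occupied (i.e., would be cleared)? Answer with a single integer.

Check each row:
  row 0: 1 empty cell -> not full
  row 1: 6 empty cells -> not full
  row 2: 7 empty cells -> not full
  row 3: 8 empty cells -> not full
  row 4: 5 empty cells -> not full
  row 5: 0 empty cells -> FULL (clear)
  row 6: 8 empty cells -> not full
  row 7: 1 empty cell -> not full
  row 8: 1 empty cell -> not full
  row 9: 2 empty cells -> not full
Total rows cleared: 1

Answer: 1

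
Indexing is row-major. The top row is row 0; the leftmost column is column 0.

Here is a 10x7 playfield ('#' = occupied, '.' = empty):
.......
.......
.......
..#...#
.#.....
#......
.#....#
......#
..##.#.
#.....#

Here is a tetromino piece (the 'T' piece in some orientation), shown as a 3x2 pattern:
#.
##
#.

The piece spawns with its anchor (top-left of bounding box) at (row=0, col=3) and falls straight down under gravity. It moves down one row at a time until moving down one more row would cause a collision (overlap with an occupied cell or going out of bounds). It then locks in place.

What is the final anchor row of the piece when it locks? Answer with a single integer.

Answer: 5

Derivation:
Spawn at (row=0, col=3). Try each row:
  row 0: fits
  row 1: fits
  row 2: fits
  row 3: fits
  row 4: fits
  row 5: fits
  row 6: blocked -> lock at row 5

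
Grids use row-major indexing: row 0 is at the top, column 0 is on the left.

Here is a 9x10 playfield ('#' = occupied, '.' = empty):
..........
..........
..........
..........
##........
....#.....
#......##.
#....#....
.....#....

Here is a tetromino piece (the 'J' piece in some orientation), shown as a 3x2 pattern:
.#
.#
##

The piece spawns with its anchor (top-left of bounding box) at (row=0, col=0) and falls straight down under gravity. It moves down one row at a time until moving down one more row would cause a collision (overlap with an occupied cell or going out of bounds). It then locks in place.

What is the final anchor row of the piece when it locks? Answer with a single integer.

Answer: 1

Derivation:
Spawn at (row=0, col=0). Try each row:
  row 0: fits
  row 1: fits
  row 2: blocked -> lock at row 1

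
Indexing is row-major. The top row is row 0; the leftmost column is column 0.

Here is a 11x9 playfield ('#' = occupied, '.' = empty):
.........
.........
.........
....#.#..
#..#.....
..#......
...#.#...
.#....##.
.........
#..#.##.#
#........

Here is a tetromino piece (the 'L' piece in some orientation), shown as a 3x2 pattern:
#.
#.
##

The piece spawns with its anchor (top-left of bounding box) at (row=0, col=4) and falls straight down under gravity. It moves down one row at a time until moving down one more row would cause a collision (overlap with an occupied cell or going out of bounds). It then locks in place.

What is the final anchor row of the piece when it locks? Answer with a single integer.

Spawn at (row=0, col=4). Try each row:
  row 0: fits
  row 1: blocked -> lock at row 0

Answer: 0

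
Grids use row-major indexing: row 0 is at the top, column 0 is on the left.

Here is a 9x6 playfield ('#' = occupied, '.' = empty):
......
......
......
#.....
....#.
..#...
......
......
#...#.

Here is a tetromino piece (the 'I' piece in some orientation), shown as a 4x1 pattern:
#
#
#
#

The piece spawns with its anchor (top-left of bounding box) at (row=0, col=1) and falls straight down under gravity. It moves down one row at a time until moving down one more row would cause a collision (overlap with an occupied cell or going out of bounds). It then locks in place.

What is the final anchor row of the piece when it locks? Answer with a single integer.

Spawn at (row=0, col=1). Try each row:
  row 0: fits
  row 1: fits
  row 2: fits
  row 3: fits
  row 4: fits
  row 5: fits
  row 6: blocked -> lock at row 5

Answer: 5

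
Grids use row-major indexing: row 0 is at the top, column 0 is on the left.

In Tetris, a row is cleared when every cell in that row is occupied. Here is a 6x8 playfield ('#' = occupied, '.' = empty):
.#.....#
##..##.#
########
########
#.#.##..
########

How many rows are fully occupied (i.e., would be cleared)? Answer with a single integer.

Answer: 3

Derivation:
Check each row:
  row 0: 6 empty cells -> not full
  row 1: 3 empty cells -> not full
  row 2: 0 empty cells -> FULL (clear)
  row 3: 0 empty cells -> FULL (clear)
  row 4: 4 empty cells -> not full
  row 5: 0 empty cells -> FULL (clear)
Total rows cleared: 3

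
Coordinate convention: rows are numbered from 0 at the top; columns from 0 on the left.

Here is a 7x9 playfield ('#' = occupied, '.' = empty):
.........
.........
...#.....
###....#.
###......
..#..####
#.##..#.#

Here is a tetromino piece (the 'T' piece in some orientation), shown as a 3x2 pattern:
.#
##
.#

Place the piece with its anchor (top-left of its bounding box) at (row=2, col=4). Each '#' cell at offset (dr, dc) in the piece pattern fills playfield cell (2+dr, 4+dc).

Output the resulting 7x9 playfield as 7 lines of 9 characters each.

Answer: .........
.........
...#.#...
###.##.#.
###..#...
..#..####
#.##..#.#

Derivation:
Fill (2+0,4+1) = (2,5)
Fill (2+1,4+0) = (3,4)
Fill (2+1,4+1) = (3,5)
Fill (2+2,4+1) = (4,5)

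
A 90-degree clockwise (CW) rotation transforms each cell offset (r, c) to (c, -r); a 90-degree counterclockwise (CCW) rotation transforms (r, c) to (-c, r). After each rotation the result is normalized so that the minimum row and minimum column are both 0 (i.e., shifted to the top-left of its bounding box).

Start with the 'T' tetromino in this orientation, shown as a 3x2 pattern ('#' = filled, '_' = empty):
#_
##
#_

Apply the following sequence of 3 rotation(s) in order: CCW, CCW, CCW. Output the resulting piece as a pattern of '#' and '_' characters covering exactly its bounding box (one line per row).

Answer: ###
_#_

Derivation:
Start:
#_
##
#_
After rotation 1 (CCW):
_#_
###
After rotation 2 (CCW):
_#
##
_#
After rotation 3 (CCW):
###
_#_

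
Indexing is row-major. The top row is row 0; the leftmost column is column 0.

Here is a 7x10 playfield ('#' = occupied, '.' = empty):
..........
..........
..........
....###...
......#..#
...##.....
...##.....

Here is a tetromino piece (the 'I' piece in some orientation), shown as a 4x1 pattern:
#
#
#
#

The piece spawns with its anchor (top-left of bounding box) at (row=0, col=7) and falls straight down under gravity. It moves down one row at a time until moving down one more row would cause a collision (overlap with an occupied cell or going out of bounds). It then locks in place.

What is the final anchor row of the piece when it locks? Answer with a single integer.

Answer: 3

Derivation:
Spawn at (row=0, col=7). Try each row:
  row 0: fits
  row 1: fits
  row 2: fits
  row 3: fits
  row 4: blocked -> lock at row 3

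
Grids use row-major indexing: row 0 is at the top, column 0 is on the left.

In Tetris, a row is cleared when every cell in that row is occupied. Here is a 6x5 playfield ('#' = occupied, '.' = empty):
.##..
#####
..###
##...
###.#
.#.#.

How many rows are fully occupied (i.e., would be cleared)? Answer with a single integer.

Answer: 1

Derivation:
Check each row:
  row 0: 3 empty cells -> not full
  row 1: 0 empty cells -> FULL (clear)
  row 2: 2 empty cells -> not full
  row 3: 3 empty cells -> not full
  row 4: 1 empty cell -> not full
  row 5: 3 empty cells -> not full
Total rows cleared: 1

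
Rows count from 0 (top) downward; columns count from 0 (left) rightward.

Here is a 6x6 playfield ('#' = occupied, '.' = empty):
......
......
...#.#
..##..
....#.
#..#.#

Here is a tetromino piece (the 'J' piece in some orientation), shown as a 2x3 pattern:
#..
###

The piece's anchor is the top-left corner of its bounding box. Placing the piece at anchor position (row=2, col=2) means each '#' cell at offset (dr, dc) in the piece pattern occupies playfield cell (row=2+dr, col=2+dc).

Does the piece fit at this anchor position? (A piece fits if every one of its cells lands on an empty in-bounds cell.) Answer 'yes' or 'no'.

Check each piece cell at anchor (2, 2):
  offset (0,0) -> (2,2): empty -> OK
  offset (1,0) -> (3,2): occupied ('#') -> FAIL
  offset (1,1) -> (3,3): occupied ('#') -> FAIL
  offset (1,2) -> (3,4): empty -> OK
All cells valid: no

Answer: no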